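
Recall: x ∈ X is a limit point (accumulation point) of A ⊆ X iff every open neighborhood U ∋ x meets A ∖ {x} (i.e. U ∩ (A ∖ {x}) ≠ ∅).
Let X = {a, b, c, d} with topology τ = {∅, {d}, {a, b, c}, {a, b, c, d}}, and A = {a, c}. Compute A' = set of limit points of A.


A' = {a, b, c}

For each x ∈ X, list the open sets U ∈ τ with x ∈ U, then check whether U ∩ (A ∖ {x}) ≠ ∅ for every such U.
  x = a: opens ∋ x are {a, b, c}, {a, b, c, d}; each meets A ∖ {a}, so x IS a limit point.
  x = b: opens ∋ x are {a, b, c}, {a, b, c, d}; each meets A ∖ {b}, so x IS a limit point.
  x = c: opens ∋ x are {a, b, c}, {a, b, c, d}; each meets A ∖ {c}, so x IS a limit point.
  x = d: open {d} ∋ x has {d} ∩ (A ∖ {d}) = ∅, so x is NOT a limit point.
Collecting: A' = {a, b, c}.


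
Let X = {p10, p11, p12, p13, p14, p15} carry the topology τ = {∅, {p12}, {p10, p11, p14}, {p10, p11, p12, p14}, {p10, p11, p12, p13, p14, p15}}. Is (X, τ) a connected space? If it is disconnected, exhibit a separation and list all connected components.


(X, τ) is connected.

Find clopen sets (U ∈ τ with X ∖ U ∈ τ):
  U = ∅, X ∖ U = {p10, p11, p12, p13, p14, p15} — both open, so U is clopen.
  U = {p10, p11, p12, p13, p14, p15}, X ∖ U = ∅ — both open, so U is clopen.
Only trivial clopens (∅ and X) exist, so (X, τ) is connected.
Compute connected components by grouping points that agree on all clopens:
  component: {p10, p11, p12, p13, p14, p15}


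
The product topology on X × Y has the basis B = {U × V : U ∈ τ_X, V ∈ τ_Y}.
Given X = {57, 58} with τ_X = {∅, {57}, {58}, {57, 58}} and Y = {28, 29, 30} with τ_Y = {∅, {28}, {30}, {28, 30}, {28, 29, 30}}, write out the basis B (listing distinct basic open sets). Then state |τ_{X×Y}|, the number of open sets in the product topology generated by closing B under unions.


Basis B = {∅ × ∅, {57} × {28}, {57} × {30}, {58} × {28}, {58} × {30}, {57} × {28, 30}, {57, 58} × {28}, {57, 58} × {30}, {58} × {28, 30}, {57} × {28, 29, 30}, {58} × {28, 29, 30}, {57, 58} × {28, 30}, {57, 58} × {28, 29, 30}}; |τ_{X×Y}| = 25.

Enumerate products U × V with U ∈ τ_X, V ∈ τ_Y (deduplicated):
  ∅ × ∅ = {} (∅)
  {57} × {28} = {(57,28)}
  {57} × {30} = {(57,30)}
  {58} × {28} = {(58,28)}
  {58} × {30} = {(58,30)}
  {57} × {28, 30} = {(57,28), (57,30)}
  {57, 58} × {28} = {(57,28), (58,28)}
  {57, 58} × {30} = {(57,30), (58,30)}
  {58} × {28, 30} = {(58,28), (58,30)}
  {57} × {28, 29, 30} = {(57,28), (57,29), (57,30)}
  {58} × {28, 29, 30} = {(58,28), (58,29), (58,30)}
  {57, 58} × {28, 30} = {(57,28), (57,30), (58,28), (58,30)}
  {57, 58} × {28, 29, 30} = {(57,28), (57,29), (57,30), (58,28), (58,29), (58,30)}
These 13 distinct sets form the basis B.
Close under arbitrary unions to get τ_{X×Y}; counting gives |τ_{X×Y}| = 25.


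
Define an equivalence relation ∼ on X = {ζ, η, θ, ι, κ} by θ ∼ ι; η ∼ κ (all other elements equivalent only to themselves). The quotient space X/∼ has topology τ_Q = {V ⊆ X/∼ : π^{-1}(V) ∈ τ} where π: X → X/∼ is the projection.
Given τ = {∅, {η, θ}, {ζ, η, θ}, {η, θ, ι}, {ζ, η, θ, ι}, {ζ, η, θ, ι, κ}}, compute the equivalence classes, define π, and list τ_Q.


X/∼ = {[ζ], [η=κ], [θ=ι]}; |τ_Q| = 2.

Equivalence classes: [ζ], [η=κ], [θ=ι].
Quotient map π: X → X/∼ sends ζ ↦ [ζ], η ↦ [η=κ], θ ↦ [θ=ι], ι ↦ [θ=ι], κ ↦ [η=κ].
For each subset V ⊆ X/∼, compute π^{-1}(V) ⊆ X and check whether π^{-1}(V) ∈ τ. V is open in τ_Q iff π^{-1}(V) ∈ τ.
  V = {}: π^{-1}(V) = ∅ ∈ τ ✓.
  V = {[ζ]}: π^{-1}(V) = {ζ} ∉ τ ✗.
  V = {[η=κ]}: π^{-1}(V) = {η, κ} ∉ τ ✗.
  V = {[ζ], [η=κ]}: π^{-1}(V) = {ζ, η, κ} ∉ τ ✗.
  V = {[θ=ι]}: π^{-1}(V) = {θ, ι} ∉ τ ✗.
  V = {[ζ], [θ=ι]}: π^{-1}(V) = {ζ, θ, ι} ∉ τ ✗.
  V = {[η=κ], [θ=ι]}: π^{-1}(V) = {η, θ, ι, κ} ∉ τ ✗.
  V = {[ζ], [η=κ], [θ=ι]}: π^{-1}(V) = {ζ, η, θ, ι, κ} ∈ τ ✓.
Open sets in the quotient: τ_Q = {{}, {[ζ], [η=κ], [θ=ι]}} (2 elements).


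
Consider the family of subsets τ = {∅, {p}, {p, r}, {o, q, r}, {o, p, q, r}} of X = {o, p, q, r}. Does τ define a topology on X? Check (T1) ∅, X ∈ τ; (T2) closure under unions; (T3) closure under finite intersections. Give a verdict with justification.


τ is NOT a topology on X.

Axiom (T1): ∅ ∈ τ? Yes; X ∈ τ? Yes.
Axiom (T2/T3): check pairwise unions and intersections of members of τ.
Counterexample for (T3): {p, r} ∩ {o, q, r} = {r} ∉ τ. Therefore τ is NOT a topology.


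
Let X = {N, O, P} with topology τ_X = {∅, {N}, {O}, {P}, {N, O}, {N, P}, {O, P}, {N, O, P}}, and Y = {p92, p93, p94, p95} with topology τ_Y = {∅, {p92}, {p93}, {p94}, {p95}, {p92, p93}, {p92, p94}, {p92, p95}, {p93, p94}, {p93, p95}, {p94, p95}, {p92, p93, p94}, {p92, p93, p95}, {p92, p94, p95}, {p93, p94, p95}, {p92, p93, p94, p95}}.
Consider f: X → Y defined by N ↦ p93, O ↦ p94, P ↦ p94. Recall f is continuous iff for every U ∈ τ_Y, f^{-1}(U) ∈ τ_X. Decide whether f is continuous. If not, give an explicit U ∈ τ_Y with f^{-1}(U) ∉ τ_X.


f IS continuous.

Compute f^{-1}(U) for each U ∈ τ_Y:
  U = ∅: f^{-1}(U) = ∅ ∈ τ_X ✓.
  U = {p92}: f^{-1}(U) = ∅ ∈ τ_X ✓.
  U = {p93}: f^{-1}(U) = {N} ∈ τ_X ✓.
  U = {p94}: f^{-1}(U) = {O, P} ∈ τ_X ✓.
  U = {p95}: f^{-1}(U) = ∅ ∈ τ_X ✓.
  U = {p92, p93}: f^{-1}(U) = {N} ∈ τ_X ✓.
  U = {p92, p94}: f^{-1}(U) = {O, P} ∈ τ_X ✓.
  U = {p92, p95}: f^{-1}(U) = ∅ ∈ τ_X ✓.
  U = {p93, p94}: f^{-1}(U) = {N, O, P} ∈ τ_X ✓.
  U = {p93, p95}: f^{-1}(U) = {N} ∈ τ_X ✓.
  U = {p94, p95}: f^{-1}(U) = {O, P} ∈ τ_X ✓.
  U = {p92, p93, p94}: f^{-1}(U) = {N, O, P} ∈ τ_X ✓.
  U = {p92, p93, p95}: f^{-1}(U) = {N} ∈ τ_X ✓.
  U = {p92, p94, p95}: f^{-1}(U) = {O, P} ∈ τ_X ✓.
  U = {p93, p94, p95}: f^{-1}(U) = {N, O, P} ∈ τ_X ✓.
  U = {p92, p93, p94, p95}: f^{-1}(U) = {N, O, P} ∈ τ_X ✓.
Every preimage lies in τ_X, so f IS continuous.


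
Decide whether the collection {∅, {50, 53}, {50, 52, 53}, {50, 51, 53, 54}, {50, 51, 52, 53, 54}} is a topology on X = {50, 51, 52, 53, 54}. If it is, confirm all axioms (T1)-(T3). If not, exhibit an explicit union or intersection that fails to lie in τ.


τ IS a topology on X.

Axiom (T1): ∅ ∈ τ? Yes; X ∈ τ? Yes.
Axiom (T2/T3): check pairwise unions and intersections of members of τ.
All pairwise intersections and unions checked — each lies in τ. Therefore τ satisfies (T1), (T2), (T3): it IS a topology on X.


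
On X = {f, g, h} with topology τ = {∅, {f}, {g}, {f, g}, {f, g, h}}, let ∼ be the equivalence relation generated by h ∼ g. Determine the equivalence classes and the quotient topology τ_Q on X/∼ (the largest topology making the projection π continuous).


X/∼ = {[f], [g=h]}; |τ_Q| = 3.

Equivalence classes: [f], [g=h].
Quotient map π: X → X/∼ sends f ↦ [f], g ↦ [g=h], h ↦ [g=h].
For each subset V ⊆ X/∼, compute π^{-1}(V) ⊆ X and check whether π^{-1}(V) ∈ τ. V is open in τ_Q iff π^{-1}(V) ∈ τ.
  V = {}: π^{-1}(V) = ∅ ∈ τ ✓.
  V = {[f]}: π^{-1}(V) = {f} ∈ τ ✓.
  V = {[g=h]}: π^{-1}(V) = {g, h} ∉ τ ✗.
  V = {[f], [g=h]}: π^{-1}(V) = {f, g, h} ∈ τ ✓.
Open sets in the quotient: τ_Q = {{}, {[f]}, {[f], [g=h]}} (3 elements).


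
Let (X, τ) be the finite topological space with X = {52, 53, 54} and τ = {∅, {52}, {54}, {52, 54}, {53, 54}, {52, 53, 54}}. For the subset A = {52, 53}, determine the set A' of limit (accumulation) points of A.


A' = ∅

For each x ∈ X, list the open sets U ∈ τ with x ∈ U, then check whether U ∩ (A ∖ {x}) ≠ ∅ for every such U.
  x = 52: open {52} ∋ x has {52} ∩ (A ∖ {52}) = ∅, so x is NOT a limit point.
  x = 53: open {53, 54} ∋ x has {53, 54} ∩ (A ∖ {53}) = ∅, so x is NOT a limit point.
  x = 54: open {54} ∋ x has {54} ∩ (A ∖ {54}) = ∅, so x is NOT a limit point.
Collecting: A' = ∅.


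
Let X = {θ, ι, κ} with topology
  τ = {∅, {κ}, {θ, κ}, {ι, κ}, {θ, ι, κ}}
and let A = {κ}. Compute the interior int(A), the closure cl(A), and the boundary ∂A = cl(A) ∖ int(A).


int(A) = {κ}, cl(A) = {θ, ι, κ}, ∂A = {θ, ι}.

Closed sets in (X, τ) are complements of opens:
  closed(X, τ) = {∅, {θ}, {ι}, {θ, ι}, {θ, ι, κ}}.
int(A) = ⋃ {U ∈ τ : U ⊆ A}. Opens contained in A: ∅, {κ}.
Taking the union of these: int(A) = {κ}.
cl(A) = ⋂ {C closed : A ⊆ C}. Closed sets containing A: {θ, ι, κ}.
Intersecting these: cl(A) = {θ, ι, κ}.
∂A = cl(A) ∖ int(A) = {θ, ι, κ} ∖ {κ} = {θ, ι}.


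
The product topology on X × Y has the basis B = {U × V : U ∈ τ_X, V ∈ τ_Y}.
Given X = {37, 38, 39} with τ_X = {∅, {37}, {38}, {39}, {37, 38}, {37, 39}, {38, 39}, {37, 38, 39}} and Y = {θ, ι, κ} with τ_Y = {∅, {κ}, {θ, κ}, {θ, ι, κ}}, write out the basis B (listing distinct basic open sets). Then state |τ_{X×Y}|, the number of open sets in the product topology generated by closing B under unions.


Basis B = {∅ × ∅, {37} × {κ}, {38} × {κ}, {39} × {κ}, {37} × {θ, κ}, {37, 38} × {κ}, {37, 39} × {κ}, {38} × {θ, κ}, {38, 39} × {κ}, {39} × {θ, κ}, {37} × {θ, ι, κ}, {37, 38, 39} × {κ}, {38} × {θ, ι, κ}, {39} × {θ, ι, κ}, {37, 38} × {θ, κ}, {37, 39} × {θ, κ}, {38, 39} × {θ, κ}, {37, 38} × {θ, ι, κ}, {37, 39} × {θ, ι, κ}, {37, 38, 39} × {θ, κ}, {38, 39} × {θ, ι, κ}, {37, 38, 39} × {θ, ι, κ}}; |τ_{X×Y}| = 64.

Enumerate products U × V with U ∈ τ_X, V ∈ τ_Y (deduplicated):
  ∅ × ∅ = {} (∅)
  {37} × {κ} = {(37,κ)}
  {38} × {κ} = {(38,κ)}
  {39} × {κ} = {(39,κ)}
  {37} × {θ, κ} = {(37,θ), (37,κ)}
  {37, 38} × {κ} = {(37,κ), (38,κ)}
  {37, 39} × {κ} = {(37,κ), (39,κ)}
  {38} × {θ, κ} = {(38,θ), (38,κ)}
  {38, 39} × {κ} = {(38,κ), (39,κ)}
  {39} × {θ, κ} = {(39,θ), (39,κ)}
  {37} × {θ, ι, κ} = {(37,θ), (37,ι), (37,κ)}
  {37, 38, 39} × {κ} = {(37,κ), (38,κ), (39,κ)}
  {38} × {θ, ι, κ} = {(38,θ), (38,ι), (38,κ)}
  {39} × {θ, ι, κ} = {(39,θ), (39,ι), (39,κ)}
  {37, 38} × {θ, κ} = {(37,θ), (37,κ), (38,θ), (38,κ)}
  {37, 39} × {θ, κ} = {(37,θ), (37,κ), (39,θ), (39,κ)}
  {38, 39} × {θ, κ} = {(38,θ), (38,κ), (39,θ), (39,κ)}
  {37, 38} × {θ, ι, κ} = {(37,θ), (37,ι), (37,κ), (38,θ), (38,ι), (38,κ)}
  {37, 39} × {θ, ι, κ} = {(37,θ), (37,ι), (37,κ), (39,θ), (39,ι), (39,κ)}
  {37, 38, 39} × {θ, κ} = {(37,θ), (37,κ), (38,θ), (38,κ), (39,θ), (39,κ)}
  {38, 39} × {θ, ι, κ} = {(38,θ), (38,ι), (38,κ), (39,θ), (39,ι), (39,κ)}
  {37, 38, 39} × {θ, ι, κ} = {(37,θ), (37,ι), (37,κ), (38,θ), (38,ι), (38,κ), (39,θ), (39,ι), (39,κ)}
These 22 distinct sets form the basis B.
Close under arbitrary unions to get τ_{X×Y}; counting gives |τ_{X×Y}| = 64.


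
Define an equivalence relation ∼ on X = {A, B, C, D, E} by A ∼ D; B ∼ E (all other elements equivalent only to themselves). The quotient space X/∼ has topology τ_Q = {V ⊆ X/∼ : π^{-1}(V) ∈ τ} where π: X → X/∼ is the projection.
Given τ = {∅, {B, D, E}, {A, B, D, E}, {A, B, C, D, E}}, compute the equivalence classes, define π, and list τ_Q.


X/∼ = {[A=D], [B=E], [C]}; |τ_Q| = 3.

Equivalence classes: [A=D], [B=E], [C].
Quotient map π: X → X/∼ sends A ↦ [A=D], B ↦ [B=E], C ↦ [C], D ↦ [A=D], E ↦ [B=E].
For each subset V ⊆ X/∼, compute π^{-1}(V) ⊆ X and check whether π^{-1}(V) ∈ τ. V is open in τ_Q iff π^{-1}(V) ∈ τ.
  V = {}: π^{-1}(V) = ∅ ∈ τ ✓.
  V = {[A=D]}: π^{-1}(V) = {A, D} ∉ τ ✗.
  V = {[B=E]}: π^{-1}(V) = {B, E} ∉ τ ✗.
  V = {[A=D], [B=E]}: π^{-1}(V) = {A, B, D, E} ∈ τ ✓.
  V = {[C]}: π^{-1}(V) = {C} ∉ τ ✗.
  V = {[A=D], [C]}: π^{-1}(V) = {A, C, D} ∉ τ ✗.
  V = {[B=E], [C]}: π^{-1}(V) = {B, C, E} ∉ τ ✗.
  V = {[A=D], [B=E], [C]}: π^{-1}(V) = {A, B, C, D, E} ∈ τ ✓.
Open sets in the quotient: τ_Q = {{}, {[A=D], [B=E]}, {[A=D], [B=E], [C]}} (3 elements).


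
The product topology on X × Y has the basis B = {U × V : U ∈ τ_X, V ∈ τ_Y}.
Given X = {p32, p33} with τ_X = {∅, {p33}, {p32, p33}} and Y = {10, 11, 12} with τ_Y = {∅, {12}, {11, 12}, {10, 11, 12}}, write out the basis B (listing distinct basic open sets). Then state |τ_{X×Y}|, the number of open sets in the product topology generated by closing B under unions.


Basis B = {∅ × ∅, {p33} × {12}, {p32, p33} × {12}, {p33} × {11, 12}, {p33} × {10, 11, 12}, {p32, p33} × {11, 12}, {p32, p33} × {10, 11, 12}}; |τ_{X×Y}| = 10.

Enumerate products U × V with U ∈ τ_X, V ∈ τ_Y (deduplicated):
  ∅ × ∅ = {} (∅)
  {p33} × {12} = {(p33,12)}
  {p32, p33} × {12} = {(p32,12), (p33,12)}
  {p33} × {11, 12} = {(p33,11), (p33,12)}
  {p33} × {10, 11, 12} = {(p33,10), (p33,11), (p33,12)}
  {p32, p33} × {11, 12} = {(p32,11), (p32,12), (p33,11), (p33,12)}
  {p32, p33} × {10, 11, 12} = {(p32,10), (p32,11), (p32,12), (p33,10), (p33,11), (p33,12)}
These 7 distinct sets form the basis B.
Close under arbitrary unions to get τ_{X×Y}; counting gives |τ_{X×Y}| = 10.


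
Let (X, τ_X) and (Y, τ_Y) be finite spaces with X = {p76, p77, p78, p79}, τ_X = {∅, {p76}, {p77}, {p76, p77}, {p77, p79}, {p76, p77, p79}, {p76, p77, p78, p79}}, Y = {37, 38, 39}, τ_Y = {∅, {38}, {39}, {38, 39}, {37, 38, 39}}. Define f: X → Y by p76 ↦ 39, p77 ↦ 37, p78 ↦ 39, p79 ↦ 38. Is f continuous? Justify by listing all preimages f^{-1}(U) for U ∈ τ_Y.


f is NOT continuous.

Compute f^{-1}(U) for each U ∈ τ_Y:
  U = ∅: f^{-1}(U) = ∅ ∈ τ_X ✓.
  U = {38}: f^{-1}(U) = {p79} ∉ τ_X ✗.
  U = {39}: f^{-1}(U) = {p76, p78} ∉ τ_X ✗.
  U = {38, 39}: f^{-1}(U) = {p76, p78, p79} ∉ τ_X ✗.
  U = {37, 38, 39}: f^{-1}(U) = {p76, p77, p78, p79} ∈ τ_X ✓.
Found U = {38} with f^{-1}(U) = {p79} not in τ_X. Therefore f is NOT continuous.


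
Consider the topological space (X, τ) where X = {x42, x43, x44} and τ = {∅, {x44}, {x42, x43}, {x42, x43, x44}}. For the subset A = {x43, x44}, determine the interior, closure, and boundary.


int(A) = {x44}, cl(A) = {x42, x43, x44}, ∂A = {x42, x43}.

Closed sets in (X, τ) are complements of opens:
  closed(X, τ) = {∅, {x44}, {x42, x43}, {x42, x43, x44}}.
int(A) = ⋃ {U ∈ τ : U ⊆ A}. Opens contained in A: ∅, {x44}.
Taking the union of these: int(A) = {x44}.
cl(A) = ⋂ {C closed : A ⊆ C}. Closed sets containing A: {x42, x43, x44}.
Intersecting these: cl(A) = {x42, x43, x44}.
∂A = cl(A) ∖ int(A) = {x42, x43, x44} ∖ {x44} = {x42, x43}.


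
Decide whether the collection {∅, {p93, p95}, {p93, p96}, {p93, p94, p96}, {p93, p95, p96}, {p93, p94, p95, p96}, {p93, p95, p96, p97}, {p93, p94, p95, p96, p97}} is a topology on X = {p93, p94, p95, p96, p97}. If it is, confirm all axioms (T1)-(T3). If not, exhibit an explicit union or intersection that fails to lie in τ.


τ is NOT a topology on X.

Axiom (T1): ∅ ∈ τ? Yes; X ∈ τ? Yes.
Axiom (T2/T3): check pairwise unions and intersections of members of τ.
Counterexample for (T3): {p93, p95} ∩ {p93, p96} = {p93} ∉ τ. Therefore τ is NOT a topology.


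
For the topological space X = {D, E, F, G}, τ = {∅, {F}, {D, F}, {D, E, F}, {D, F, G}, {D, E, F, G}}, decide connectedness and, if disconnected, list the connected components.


(X, τ) is connected.

Find clopen sets (U ∈ τ with X ∖ U ∈ τ):
  U = ∅, X ∖ U = {D, E, F, G} — both open, so U is clopen.
  U = {D, E, F, G}, X ∖ U = ∅ — both open, so U is clopen.
Only trivial clopens (∅ and X) exist, so (X, τ) is connected.
Compute connected components by grouping points that agree on all clopens:
  component: {D, E, F, G}


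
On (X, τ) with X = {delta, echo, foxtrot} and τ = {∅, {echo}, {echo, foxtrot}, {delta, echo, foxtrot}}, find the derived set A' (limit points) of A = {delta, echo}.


A' = {delta, foxtrot}

For each x ∈ X, list the open sets U ∈ τ with x ∈ U, then check whether U ∩ (A ∖ {x}) ≠ ∅ for every such U.
  x = delta: opens ∋ x are {delta, echo, foxtrot}; each meets A ∖ {delta}, so x IS a limit point.
  x = echo: open {echo} ∋ x has {echo} ∩ (A ∖ {echo}) = ∅, so x is NOT a limit point.
  x = foxtrot: opens ∋ x are {echo, foxtrot}, {delta, echo, foxtrot}; each meets A ∖ {foxtrot}, so x IS a limit point.
Collecting: A' = {delta, foxtrot}.


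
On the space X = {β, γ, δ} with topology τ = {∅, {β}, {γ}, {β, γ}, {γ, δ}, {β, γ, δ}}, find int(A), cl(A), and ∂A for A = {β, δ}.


int(A) = {β}, cl(A) = {β, δ}, ∂A = {δ}.

Closed sets in (X, τ) are complements of opens:
  closed(X, τ) = {∅, {β}, {δ}, {β, δ}, {γ, δ}, {β, γ, δ}}.
int(A) = ⋃ {U ∈ τ : U ⊆ A}. Opens contained in A: ∅, {β}.
Taking the union of these: int(A) = {β}.
cl(A) = ⋂ {C closed : A ⊆ C}. Closed sets containing A: {β, δ}, {β, γ, δ}.
Intersecting these: cl(A) = {β, δ}.
∂A = cl(A) ∖ int(A) = {β, δ} ∖ {β} = {δ}.


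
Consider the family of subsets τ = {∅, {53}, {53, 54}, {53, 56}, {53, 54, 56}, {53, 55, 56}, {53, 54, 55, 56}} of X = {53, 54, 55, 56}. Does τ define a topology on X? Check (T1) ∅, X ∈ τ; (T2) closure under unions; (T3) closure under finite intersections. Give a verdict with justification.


τ IS a topology on X.

Axiom (T1): ∅ ∈ τ? Yes; X ∈ τ? Yes.
Axiom (T2/T3): check pairwise unions and intersections of members of τ.
All pairwise intersections and unions checked — each lies in τ. Therefore τ satisfies (T1), (T2), (T3): it IS a topology on X.


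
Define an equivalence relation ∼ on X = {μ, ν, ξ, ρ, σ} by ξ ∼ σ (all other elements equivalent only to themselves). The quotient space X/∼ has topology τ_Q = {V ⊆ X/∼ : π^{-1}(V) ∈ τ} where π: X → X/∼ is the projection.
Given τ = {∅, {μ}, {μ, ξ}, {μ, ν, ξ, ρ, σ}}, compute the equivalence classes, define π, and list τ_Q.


X/∼ = {[μ], [ν], [ξ=σ], [ρ]}; |τ_Q| = 3.

Equivalence classes: [μ], [ν], [ξ=σ], [ρ].
Quotient map π: X → X/∼ sends μ ↦ [μ], ν ↦ [ν], ξ ↦ [ξ=σ], ρ ↦ [ρ], σ ↦ [ξ=σ].
For each subset V ⊆ X/∼, compute π^{-1}(V) ⊆ X and check whether π^{-1}(V) ∈ τ. V is open in τ_Q iff π^{-1}(V) ∈ τ.
  V = {}: π^{-1}(V) = ∅ ∈ τ ✓.
  V = {[μ]}: π^{-1}(V) = {μ} ∈ τ ✓.
  V = {[ν]}: π^{-1}(V) = {ν} ∉ τ ✗.
  V = {[μ], [ν]}: π^{-1}(V) = {μ, ν} ∉ τ ✗.
  V = {[ξ=σ]}: π^{-1}(V) = {ξ, σ} ∉ τ ✗.
  V = {[μ], [ξ=σ]}: π^{-1}(V) = {μ, ξ, σ} ∉ τ ✗.
  V = {[ν], [ξ=σ]}: π^{-1}(V) = {ν, ξ, σ} ∉ τ ✗.
  V = {[μ], [ν], [ξ=σ]}: π^{-1}(V) = {μ, ν, ξ, σ} ∉ τ ✗.
  V = {[ρ]}: π^{-1}(V) = {ρ} ∉ τ ✗.
  V = {[μ], [ρ]}: π^{-1}(V) = {μ, ρ} ∉ τ ✗.
  V = {[ν], [ρ]}: π^{-1}(V) = {ν, ρ} ∉ τ ✗.
  V = {[μ], [ν], [ρ]}: π^{-1}(V) = {μ, ν, ρ} ∉ τ ✗.
  V = {[ξ=σ], [ρ]}: π^{-1}(V) = {ξ, ρ, σ} ∉ τ ✗.
  V = {[μ], [ξ=σ], [ρ]}: π^{-1}(V) = {μ, ξ, ρ, σ} ∉ τ ✗.
  V = {[ν], [ξ=σ], [ρ]}: π^{-1}(V) = {ν, ξ, ρ, σ} ∉ τ ✗.
  V = {[μ], [ν], [ξ=σ], [ρ]}: π^{-1}(V) = {μ, ν, ξ, ρ, σ} ∈ τ ✓.
Open sets in the quotient: τ_Q = {{}, {[μ]}, {[μ], [ν], [ξ=σ], [ρ]}} (3 elements).


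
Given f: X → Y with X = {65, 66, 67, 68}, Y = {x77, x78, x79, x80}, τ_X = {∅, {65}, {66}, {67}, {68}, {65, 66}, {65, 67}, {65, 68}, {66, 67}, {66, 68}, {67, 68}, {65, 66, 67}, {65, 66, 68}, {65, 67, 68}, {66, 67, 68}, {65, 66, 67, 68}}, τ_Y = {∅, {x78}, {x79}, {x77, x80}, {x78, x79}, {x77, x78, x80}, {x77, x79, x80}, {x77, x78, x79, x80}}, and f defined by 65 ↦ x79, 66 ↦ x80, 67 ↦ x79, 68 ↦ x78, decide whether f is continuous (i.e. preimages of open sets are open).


f IS continuous.

Compute f^{-1}(U) for each U ∈ τ_Y:
  U = ∅: f^{-1}(U) = ∅ ∈ τ_X ✓.
  U = {x78}: f^{-1}(U) = {68} ∈ τ_X ✓.
  U = {x79}: f^{-1}(U) = {65, 67} ∈ τ_X ✓.
  U = {x77, x80}: f^{-1}(U) = {66} ∈ τ_X ✓.
  U = {x78, x79}: f^{-1}(U) = {65, 67, 68} ∈ τ_X ✓.
  U = {x77, x78, x80}: f^{-1}(U) = {66, 68} ∈ τ_X ✓.
  U = {x77, x79, x80}: f^{-1}(U) = {65, 66, 67} ∈ τ_X ✓.
  U = {x77, x78, x79, x80}: f^{-1}(U) = {65, 66, 67, 68} ∈ τ_X ✓.
Every preimage lies in τ_X, so f IS continuous.


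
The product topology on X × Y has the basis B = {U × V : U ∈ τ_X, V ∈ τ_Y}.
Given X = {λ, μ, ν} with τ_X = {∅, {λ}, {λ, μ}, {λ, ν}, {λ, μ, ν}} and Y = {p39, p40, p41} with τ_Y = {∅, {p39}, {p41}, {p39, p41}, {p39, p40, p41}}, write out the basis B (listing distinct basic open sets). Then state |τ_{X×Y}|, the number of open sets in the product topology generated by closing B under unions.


Basis B = {∅ × ∅, {λ} × {p39}, {λ} × {p41}, {λ} × {p39, p41}, {λ, μ} × {p39}, {λ, ν} × {p39}, {λ, μ} × {p41}, {λ, ν} × {p41}, {λ} × {p39, p40, p41}, {λ, μ, ν} × {p39}, {λ, μ, ν} × {p41}, {λ, μ} × {p39, p41}, {λ, ν} × {p39, p41}, {λ, μ} × {p39, p40, p41}, {λ, ν} × {p39, p40, p41}, {λ, μ, ν} × {p39, p41}, {λ, μ, ν} × {p39, p40, p41}}; |τ_{X×Y}| = 50.

Enumerate products U × V with U ∈ τ_X, V ∈ τ_Y (deduplicated):
  ∅ × ∅ = {} (∅)
  {λ} × {p39} = {(λ,p39)}
  {λ} × {p41} = {(λ,p41)}
  {λ} × {p39, p41} = {(λ,p39), (λ,p41)}
  {λ, μ} × {p39} = {(λ,p39), (μ,p39)}
  {λ, ν} × {p39} = {(λ,p39), (ν,p39)}
  {λ, μ} × {p41} = {(λ,p41), (μ,p41)}
  {λ, ν} × {p41} = {(λ,p41), (ν,p41)}
  {λ} × {p39, p40, p41} = {(λ,p39), (λ,p40), (λ,p41)}
  {λ, μ, ν} × {p39} = {(λ,p39), (μ,p39), (ν,p39)}
  {λ, μ, ν} × {p41} = {(λ,p41), (μ,p41), (ν,p41)}
  {λ, μ} × {p39, p41} = {(λ,p39), (λ,p41), (μ,p39), (μ,p41)}
  {λ, ν} × {p39, p41} = {(λ,p39), (λ,p41), (ν,p39), (ν,p41)}
  {λ, μ} × {p39, p40, p41} = {(λ,p39), (λ,p40), (λ,p41), (μ,p39), (μ,p40), (μ,p41)}
  {λ, ν} × {p39, p40, p41} = {(λ,p39), (λ,p40), (λ,p41), (ν,p39), (ν,p40), (ν,p41)}
  {λ, μ, ν} × {p39, p41} = {(λ,p39), (λ,p41), (μ,p39), (μ,p41), (ν,p39), (ν,p41)}
  {λ, μ, ν} × {p39, p40, p41} = {(λ,p39), (λ,p40), (λ,p41), (μ,p39), (μ,p40), (μ,p41), (ν,p39), (ν,p40), (ν,p41)}
These 17 distinct sets form the basis B.
Close under arbitrary unions to get τ_{X×Y}; counting gives |τ_{X×Y}| = 50.


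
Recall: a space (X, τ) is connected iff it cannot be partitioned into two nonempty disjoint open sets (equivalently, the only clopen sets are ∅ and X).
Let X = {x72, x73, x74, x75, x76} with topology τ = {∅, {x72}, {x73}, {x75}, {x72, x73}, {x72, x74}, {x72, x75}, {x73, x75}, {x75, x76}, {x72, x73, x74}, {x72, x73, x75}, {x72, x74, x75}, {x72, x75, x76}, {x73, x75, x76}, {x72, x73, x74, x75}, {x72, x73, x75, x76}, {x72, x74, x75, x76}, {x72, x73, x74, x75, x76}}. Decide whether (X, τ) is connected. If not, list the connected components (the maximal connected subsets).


(X, τ) is disconnected; components = [{x73}, {x72, x74}, {x75, x76}].

Find clopen sets (U ∈ τ with X ∖ U ∈ τ):
  U = ∅, X ∖ U = {x72, x73, x74, x75, x76} — both open, so U is clopen.
  U = {x73}, X ∖ U = {x72, x74, x75, x76} — both open, so U is clopen.
  U = {x72, x74}, X ∖ U = {x73, x75, x76} — both open, so U is clopen.
  U = {x75, x76}, X ∖ U = {x72, x73, x74} — both open, so U is clopen.
  U = {x72, x73, x74}, X ∖ U = {x75, x76} — both open, so U is clopen.
  U = {x73, x75, x76}, X ∖ U = {x72, x74} — both open, so U is clopen.
  U = {x72, x74, x75, x76}, X ∖ U = {x73} — both open, so U is clopen.
  U = {x72, x73, x74, x75, x76}, X ∖ U = ∅ — both open, so U is clopen.
Nontrivial clopen(s) exist: e.g. {x75, x76}. So (X, τ) is disconnected.
Compute connected components by grouping points that agree on all clopens:
  component: {x73}
  component: {x72, x74}
  component: {x75, x76}


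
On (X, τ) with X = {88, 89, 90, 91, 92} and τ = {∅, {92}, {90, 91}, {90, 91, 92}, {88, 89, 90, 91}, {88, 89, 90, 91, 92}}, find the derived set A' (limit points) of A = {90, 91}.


A' = {88, 89, 90, 91}

For each x ∈ X, list the open sets U ∈ τ with x ∈ U, then check whether U ∩ (A ∖ {x}) ≠ ∅ for every such U.
  x = 88: opens ∋ x are {88, 89, 90, 91}, {88, 89, 90, 91, 92}; each meets A ∖ {88}, so x IS a limit point.
  x = 89: opens ∋ x are {88, 89, 90, 91}, {88, 89, 90, 91, 92}; each meets A ∖ {89}, so x IS a limit point.
  x = 90: opens ∋ x are {90, 91}, {90, 91, 92}, {88, 89, 90, 91}, {88, 89, 90, 91, 92}; each meets A ∖ {90}, so x IS a limit point.
  x = 91: opens ∋ x are {90, 91}, {90, 91, 92}, {88, 89, 90, 91}, {88, 89, 90, 91, 92}; each meets A ∖ {91}, so x IS a limit point.
  x = 92: open {92} ∋ x has {92} ∩ (A ∖ {92}) = ∅, so x is NOT a limit point.
Collecting: A' = {88, 89, 90, 91}.


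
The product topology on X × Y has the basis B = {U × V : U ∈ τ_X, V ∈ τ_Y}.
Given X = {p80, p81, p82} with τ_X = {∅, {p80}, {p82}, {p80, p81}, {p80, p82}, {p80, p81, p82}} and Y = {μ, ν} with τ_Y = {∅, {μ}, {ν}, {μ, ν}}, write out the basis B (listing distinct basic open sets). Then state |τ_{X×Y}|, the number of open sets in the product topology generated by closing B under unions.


Basis B = {∅ × ∅, {p80} × {μ}, {p80} × {ν}, {p82} × {μ}, {p82} × {ν}, {p80} × {μ, ν}, {p80, p81} × {μ}, {p80, p82} × {μ}, {p80, p81} × {ν}, {p80, p82} × {ν}, {p82} × {μ, ν}, {p80, p81, p82} × {μ}, {p80, p81, p82} × {ν}, {p80, p81} × {μ, ν}, {p80, p82} × {μ, ν}, {p80, p81, p82} × {μ, ν}}; |τ_{X×Y}| = 36.

Enumerate products U × V with U ∈ τ_X, V ∈ τ_Y (deduplicated):
  ∅ × ∅ = {} (∅)
  {p80} × {μ} = {(p80,μ)}
  {p80} × {ν} = {(p80,ν)}
  {p82} × {μ} = {(p82,μ)}
  {p82} × {ν} = {(p82,ν)}
  {p80} × {μ, ν} = {(p80,μ), (p80,ν)}
  {p80, p81} × {μ} = {(p80,μ), (p81,μ)}
  {p80, p82} × {μ} = {(p80,μ), (p82,μ)}
  {p80, p81} × {ν} = {(p80,ν), (p81,ν)}
  {p80, p82} × {ν} = {(p80,ν), (p82,ν)}
  {p82} × {μ, ν} = {(p82,μ), (p82,ν)}
  {p80, p81, p82} × {μ} = {(p80,μ), (p81,μ), (p82,μ)}
  {p80, p81, p82} × {ν} = {(p80,ν), (p81,ν), (p82,ν)}
  {p80, p81} × {μ, ν} = {(p80,μ), (p80,ν), (p81,μ), (p81,ν)}
  {p80, p82} × {μ, ν} = {(p80,μ), (p80,ν), (p82,μ), (p82,ν)}
  {p80, p81, p82} × {μ, ν} = {(p80,μ), (p80,ν), (p81,μ), (p81,ν), (p82,μ), (p82,ν)}
These 16 distinct sets form the basis B.
Close under arbitrary unions to get τ_{X×Y}; counting gives |τ_{X×Y}| = 36.


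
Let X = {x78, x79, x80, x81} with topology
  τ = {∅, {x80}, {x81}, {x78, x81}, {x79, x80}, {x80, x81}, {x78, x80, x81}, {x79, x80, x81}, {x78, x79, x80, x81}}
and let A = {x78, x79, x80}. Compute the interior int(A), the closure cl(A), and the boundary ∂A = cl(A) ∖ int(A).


int(A) = {x79, x80}, cl(A) = {x78, x79, x80}, ∂A = {x78}.

Closed sets in (X, τ) are complements of opens:
  closed(X, τ) = {∅, {x78}, {x79}, {x78, x79}, {x78, x81}, {x79, x80}, {x78, x79, x80}, {x78, x79, x81}, {x78, x79, x80, x81}}.
int(A) = ⋃ {U ∈ τ : U ⊆ A}. Opens contained in A: ∅, {x80}, {x79, x80}.
Taking the union of these: int(A) = {x79, x80}.
cl(A) = ⋂ {C closed : A ⊆ C}. Closed sets containing A: {x78, x79, x80}, {x78, x79, x80, x81}.
Intersecting these: cl(A) = {x78, x79, x80}.
∂A = cl(A) ∖ int(A) = {x78, x79, x80} ∖ {x79, x80} = {x78}.


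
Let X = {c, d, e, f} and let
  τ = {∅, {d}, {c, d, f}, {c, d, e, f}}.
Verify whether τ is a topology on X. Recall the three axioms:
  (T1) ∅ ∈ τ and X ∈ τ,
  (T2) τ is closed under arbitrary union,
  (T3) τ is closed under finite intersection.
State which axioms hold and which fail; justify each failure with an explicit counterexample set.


τ IS a topology on X.

Axiom (T1): ∅ ∈ τ? Yes; X ∈ τ? Yes.
Axiom (T2/T3): check pairwise unions and intersections of members of τ.
All pairwise intersections and unions checked — each lies in τ. Therefore τ satisfies (T1), (T2), (T3): it IS a topology on X.


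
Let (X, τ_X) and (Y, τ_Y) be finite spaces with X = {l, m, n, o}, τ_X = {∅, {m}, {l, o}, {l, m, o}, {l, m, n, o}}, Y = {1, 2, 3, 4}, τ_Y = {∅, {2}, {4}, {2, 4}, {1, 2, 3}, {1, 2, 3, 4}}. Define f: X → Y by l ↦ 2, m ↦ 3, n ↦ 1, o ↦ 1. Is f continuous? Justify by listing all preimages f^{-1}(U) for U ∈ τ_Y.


f is NOT continuous.

Compute f^{-1}(U) for each U ∈ τ_Y:
  U = ∅: f^{-1}(U) = ∅ ∈ τ_X ✓.
  U = {2}: f^{-1}(U) = {l} ∉ τ_X ✗.
  U = {4}: f^{-1}(U) = ∅ ∈ τ_X ✓.
  U = {2, 4}: f^{-1}(U) = {l} ∉ τ_X ✗.
  U = {1, 2, 3}: f^{-1}(U) = {l, m, n, o} ∈ τ_X ✓.
  U = {1, 2, 3, 4}: f^{-1}(U) = {l, m, n, o} ∈ τ_X ✓.
Found U = {2} with f^{-1}(U) = {l} not in τ_X. Therefore f is NOT continuous.


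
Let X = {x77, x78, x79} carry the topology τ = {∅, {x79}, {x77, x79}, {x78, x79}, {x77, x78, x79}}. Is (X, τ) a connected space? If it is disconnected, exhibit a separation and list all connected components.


(X, τ) is connected.

Find clopen sets (U ∈ τ with X ∖ U ∈ τ):
  U = ∅, X ∖ U = {x77, x78, x79} — both open, so U is clopen.
  U = {x77, x78, x79}, X ∖ U = ∅ — both open, so U is clopen.
Only trivial clopens (∅ and X) exist, so (X, τ) is connected.
Compute connected components by grouping points that agree on all clopens:
  component: {x77, x78, x79}


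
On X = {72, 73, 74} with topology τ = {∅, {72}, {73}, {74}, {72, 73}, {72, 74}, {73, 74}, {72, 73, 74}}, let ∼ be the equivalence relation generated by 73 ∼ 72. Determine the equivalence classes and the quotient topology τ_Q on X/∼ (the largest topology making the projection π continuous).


X/∼ = {[72=73], [74]}; |τ_Q| = 4.

Equivalence classes: [72=73], [74].
Quotient map π: X → X/∼ sends 72 ↦ [72=73], 73 ↦ [72=73], 74 ↦ [74].
For each subset V ⊆ X/∼, compute π^{-1}(V) ⊆ X and check whether π^{-1}(V) ∈ τ. V is open in τ_Q iff π^{-1}(V) ∈ τ.
  V = {}: π^{-1}(V) = ∅ ∈ τ ✓.
  V = {[72=73]}: π^{-1}(V) = {72, 73} ∈ τ ✓.
  V = {[74]}: π^{-1}(V) = {74} ∈ τ ✓.
  V = {[72=73], [74]}: π^{-1}(V) = {72, 73, 74} ∈ τ ✓.
Open sets in the quotient: τ_Q = {{}, {[72=73]}, {[74]}, {[72=73], [74]}} (4 elements).


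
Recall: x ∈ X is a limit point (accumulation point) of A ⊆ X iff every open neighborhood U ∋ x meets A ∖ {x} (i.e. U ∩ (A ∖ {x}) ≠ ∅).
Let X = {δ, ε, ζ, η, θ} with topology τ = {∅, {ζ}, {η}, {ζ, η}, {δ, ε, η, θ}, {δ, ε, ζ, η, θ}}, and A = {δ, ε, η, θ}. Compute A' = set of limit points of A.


A' = {δ, ε, θ}

For each x ∈ X, list the open sets U ∈ τ with x ∈ U, then check whether U ∩ (A ∖ {x}) ≠ ∅ for every such U.
  x = δ: opens ∋ x are {δ, ε, η, θ}, {δ, ε, ζ, η, θ}; each meets A ∖ {δ}, so x IS a limit point.
  x = ε: opens ∋ x are {δ, ε, η, θ}, {δ, ε, ζ, η, θ}; each meets A ∖ {ε}, so x IS a limit point.
  x = ζ: open {ζ} ∋ x has {ζ} ∩ (A ∖ {ζ}) = ∅, so x is NOT a limit point.
  x = η: open {η} ∋ x has {η} ∩ (A ∖ {η}) = ∅, so x is NOT a limit point.
  x = θ: opens ∋ x are {δ, ε, η, θ}, {δ, ε, ζ, η, θ}; each meets A ∖ {θ}, so x IS a limit point.
Collecting: A' = {δ, ε, θ}.


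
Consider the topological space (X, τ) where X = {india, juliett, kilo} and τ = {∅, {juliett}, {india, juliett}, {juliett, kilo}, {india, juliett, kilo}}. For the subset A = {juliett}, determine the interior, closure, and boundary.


int(A) = {juliett}, cl(A) = {india, juliett, kilo}, ∂A = {india, kilo}.

Closed sets in (X, τ) are complements of opens:
  closed(X, τ) = {∅, {india}, {kilo}, {india, kilo}, {india, juliett, kilo}}.
int(A) = ⋃ {U ∈ τ : U ⊆ A}. Opens contained in A: ∅, {juliett}.
Taking the union of these: int(A) = {juliett}.
cl(A) = ⋂ {C closed : A ⊆ C}. Closed sets containing A: {india, juliett, kilo}.
Intersecting these: cl(A) = {india, juliett, kilo}.
∂A = cl(A) ∖ int(A) = {india, juliett, kilo} ∖ {juliett} = {india, kilo}.


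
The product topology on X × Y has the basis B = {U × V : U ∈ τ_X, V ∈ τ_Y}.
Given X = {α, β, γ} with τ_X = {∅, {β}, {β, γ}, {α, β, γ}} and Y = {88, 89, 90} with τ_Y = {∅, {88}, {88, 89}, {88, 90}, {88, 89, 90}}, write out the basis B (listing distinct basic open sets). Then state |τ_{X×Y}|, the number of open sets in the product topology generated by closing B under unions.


Basis B = {∅ × ∅, {β} × {88}, {β} × {88, 89}, {β} × {88, 90}, {β, γ} × {88}, {α, β, γ} × {88}, {β} × {88, 89, 90}, {β, γ} × {88, 89}, {β, γ} × {88, 90}, {α, β, γ} × {88, 89}, {α, β, γ} × {88, 90}, {β, γ} × {88, 89, 90}, {α, β, γ} × {88, 89, 90}}; |τ_{X×Y}| = 30.

Enumerate products U × V with U ∈ τ_X, V ∈ τ_Y (deduplicated):
  ∅ × ∅ = {} (∅)
  {β} × {88} = {(β,88)}
  {β} × {88, 89} = {(β,88), (β,89)}
  {β} × {88, 90} = {(β,88), (β,90)}
  {β, γ} × {88} = {(β,88), (γ,88)}
  {α, β, γ} × {88} = {(α,88), (β,88), (γ,88)}
  {β} × {88, 89, 90} = {(β,88), (β,89), (β,90)}
  {β, γ} × {88, 89} = {(β,88), (β,89), (γ,88), (γ,89)}
  {β, γ} × {88, 90} = {(β,88), (β,90), (γ,88), (γ,90)}
  {α, β, γ} × {88, 89} = {(α,88), (α,89), (β,88), (β,89), (γ,88), (γ,89)}
  {α, β, γ} × {88, 90} = {(α,88), (α,90), (β,88), (β,90), (γ,88), (γ,90)}
  {β, γ} × {88, 89, 90} = {(β,88), (β,89), (β,90), (γ,88), (γ,89), (γ,90)}
  {α, β, γ} × {88, 89, 90} = {(α,88), (α,89), (α,90), (β,88), (β,89), (β,90), (γ,88), (γ,89), (γ,90)}
These 13 distinct sets form the basis B.
Close under arbitrary unions to get τ_{X×Y}; counting gives |τ_{X×Y}| = 30.


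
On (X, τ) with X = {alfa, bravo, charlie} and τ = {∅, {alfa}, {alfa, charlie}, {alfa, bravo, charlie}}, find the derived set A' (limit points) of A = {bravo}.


A' = ∅

For each x ∈ X, list the open sets U ∈ τ with x ∈ U, then check whether U ∩ (A ∖ {x}) ≠ ∅ for every such U.
  x = alfa: open {alfa} ∋ x has {alfa} ∩ (A ∖ {alfa}) = ∅, so x is NOT a limit point.
  x = bravo: open {alfa, bravo, charlie} ∋ x has {alfa, bravo, charlie} ∩ (A ∖ {bravo}) = ∅, so x is NOT a limit point.
  x = charlie: open {alfa, charlie} ∋ x has {alfa, charlie} ∩ (A ∖ {charlie}) = ∅, so x is NOT a limit point.
Collecting: A' = ∅.


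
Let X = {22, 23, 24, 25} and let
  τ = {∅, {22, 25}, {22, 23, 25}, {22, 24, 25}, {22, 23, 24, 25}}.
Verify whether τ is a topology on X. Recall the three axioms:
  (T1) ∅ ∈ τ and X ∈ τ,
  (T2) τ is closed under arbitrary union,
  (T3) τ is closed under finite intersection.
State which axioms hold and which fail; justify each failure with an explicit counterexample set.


τ IS a topology on X.

Axiom (T1): ∅ ∈ τ? Yes; X ∈ τ? Yes.
Axiom (T2/T3): check pairwise unions and intersections of members of τ.
All pairwise intersections and unions checked — each lies in τ. Therefore τ satisfies (T1), (T2), (T3): it IS a topology on X.


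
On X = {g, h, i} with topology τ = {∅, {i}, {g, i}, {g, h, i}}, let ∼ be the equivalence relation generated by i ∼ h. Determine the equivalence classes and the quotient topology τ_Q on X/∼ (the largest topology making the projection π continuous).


X/∼ = {[g], [h=i]}; |τ_Q| = 2.

Equivalence classes: [g], [h=i].
Quotient map π: X → X/∼ sends g ↦ [g], h ↦ [h=i], i ↦ [h=i].
For each subset V ⊆ X/∼, compute π^{-1}(V) ⊆ X and check whether π^{-1}(V) ∈ τ. V is open in τ_Q iff π^{-1}(V) ∈ τ.
  V = {}: π^{-1}(V) = ∅ ∈ τ ✓.
  V = {[g]}: π^{-1}(V) = {g} ∉ τ ✗.
  V = {[h=i]}: π^{-1}(V) = {h, i} ∉ τ ✗.
  V = {[g], [h=i]}: π^{-1}(V) = {g, h, i} ∈ τ ✓.
Open sets in the quotient: τ_Q = {{}, {[g], [h=i]}} (2 elements).


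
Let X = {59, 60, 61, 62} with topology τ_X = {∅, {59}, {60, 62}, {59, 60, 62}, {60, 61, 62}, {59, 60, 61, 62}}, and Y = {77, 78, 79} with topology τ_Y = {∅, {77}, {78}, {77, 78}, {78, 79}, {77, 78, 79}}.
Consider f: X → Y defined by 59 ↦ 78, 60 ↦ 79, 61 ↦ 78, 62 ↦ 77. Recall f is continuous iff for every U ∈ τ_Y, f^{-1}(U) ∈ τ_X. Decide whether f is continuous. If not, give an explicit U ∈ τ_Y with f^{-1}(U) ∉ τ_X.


f is NOT continuous.

Compute f^{-1}(U) for each U ∈ τ_Y:
  U = ∅: f^{-1}(U) = ∅ ∈ τ_X ✓.
  U = {77}: f^{-1}(U) = {62} ∉ τ_X ✗.
  U = {78}: f^{-1}(U) = {59, 61} ∉ τ_X ✗.
  U = {77, 78}: f^{-1}(U) = {59, 61, 62} ∉ τ_X ✗.
  U = {78, 79}: f^{-1}(U) = {59, 60, 61} ∉ τ_X ✗.
  U = {77, 78, 79}: f^{-1}(U) = {59, 60, 61, 62} ∈ τ_X ✓.
Found U = {77} with f^{-1}(U) = {62} not in τ_X. Therefore f is NOT continuous.


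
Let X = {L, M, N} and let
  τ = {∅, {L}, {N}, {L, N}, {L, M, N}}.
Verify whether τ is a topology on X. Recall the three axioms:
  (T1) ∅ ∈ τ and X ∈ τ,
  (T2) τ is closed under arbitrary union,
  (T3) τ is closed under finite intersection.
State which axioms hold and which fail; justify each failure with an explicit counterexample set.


τ IS a topology on X.

Axiom (T1): ∅ ∈ τ? Yes; X ∈ τ? Yes.
Axiom (T2/T3): check pairwise unions and intersections of members of τ.
All pairwise intersections and unions checked — each lies in τ. Therefore τ satisfies (T1), (T2), (T3): it IS a topology on X.


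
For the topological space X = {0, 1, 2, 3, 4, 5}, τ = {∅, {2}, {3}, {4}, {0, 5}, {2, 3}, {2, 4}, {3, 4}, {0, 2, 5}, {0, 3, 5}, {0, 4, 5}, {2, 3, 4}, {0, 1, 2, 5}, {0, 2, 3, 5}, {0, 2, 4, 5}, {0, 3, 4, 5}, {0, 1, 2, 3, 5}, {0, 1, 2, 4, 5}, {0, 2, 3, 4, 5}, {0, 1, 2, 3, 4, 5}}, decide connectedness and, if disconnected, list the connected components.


(X, τ) is disconnected; components = [{3}, {4}, {0, 1, 2, 5}].

Find clopen sets (U ∈ τ with X ∖ U ∈ τ):
  U = ∅, X ∖ U = {0, 1, 2, 3, 4, 5} — both open, so U is clopen.
  U = {3}, X ∖ U = {0, 1, 2, 4, 5} — both open, so U is clopen.
  U = {4}, X ∖ U = {0, 1, 2, 3, 5} — both open, so U is clopen.
  U = {3, 4}, X ∖ U = {0, 1, 2, 5} — both open, so U is clopen.
  U = {0, 1, 2, 5}, X ∖ U = {3, 4} — both open, so U is clopen.
  U = {0, 1, 2, 3, 5}, X ∖ U = {4} — both open, so U is clopen.
  U = {0, 1, 2, 4, 5}, X ∖ U = {3} — both open, so U is clopen.
  U = {0, 1, 2, 3, 4, 5}, X ∖ U = ∅ — both open, so U is clopen.
Nontrivial clopen(s) exist: e.g. {3, 4}. So (X, τ) is disconnected.
Compute connected components by grouping points that agree on all clopens:
  component: {3}
  component: {4}
  component: {0, 1, 2, 5}


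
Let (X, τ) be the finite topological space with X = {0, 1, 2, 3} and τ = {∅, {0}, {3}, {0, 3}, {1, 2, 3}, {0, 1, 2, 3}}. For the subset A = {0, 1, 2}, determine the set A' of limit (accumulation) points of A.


A' = {1, 2}

For each x ∈ X, list the open sets U ∈ τ with x ∈ U, then check whether U ∩ (A ∖ {x}) ≠ ∅ for every such U.
  x = 0: open {0} ∋ x has {0} ∩ (A ∖ {0}) = ∅, so x is NOT a limit point.
  x = 1: opens ∋ x are {1, 2, 3}, {0, 1, 2, 3}; each meets A ∖ {1}, so x IS a limit point.
  x = 2: opens ∋ x are {1, 2, 3}, {0, 1, 2, 3}; each meets A ∖ {2}, so x IS a limit point.
  x = 3: open {3} ∋ x has {3} ∩ (A ∖ {3}) = ∅, so x is NOT a limit point.
Collecting: A' = {1, 2}.


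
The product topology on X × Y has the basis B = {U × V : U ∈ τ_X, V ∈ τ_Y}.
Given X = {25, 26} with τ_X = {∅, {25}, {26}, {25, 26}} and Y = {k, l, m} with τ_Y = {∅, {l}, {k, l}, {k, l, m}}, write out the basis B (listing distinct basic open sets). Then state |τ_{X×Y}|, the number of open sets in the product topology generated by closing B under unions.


Basis B = {∅ × ∅, {25} × {l}, {26} × {l}, {25} × {k, l}, {25, 26} × {l}, {26} × {k, l}, {25} × {k, l, m}, {26} × {k, l, m}, {25, 26} × {k, l}, {25, 26} × {k, l, m}}; |τ_{X×Y}| = 16.

Enumerate products U × V with U ∈ τ_X, V ∈ τ_Y (deduplicated):
  ∅ × ∅ = {} (∅)
  {25} × {l} = {(25,l)}
  {26} × {l} = {(26,l)}
  {25} × {k, l} = {(25,k), (25,l)}
  {25, 26} × {l} = {(25,l), (26,l)}
  {26} × {k, l} = {(26,k), (26,l)}
  {25} × {k, l, m} = {(25,k), (25,l), (25,m)}
  {26} × {k, l, m} = {(26,k), (26,l), (26,m)}
  {25, 26} × {k, l} = {(25,k), (25,l), (26,k), (26,l)}
  {25, 26} × {k, l, m} = {(25,k), (25,l), (25,m), (26,k), (26,l), (26,m)}
These 10 distinct sets form the basis B.
Close under arbitrary unions to get τ_{X×Y}; counting gives |τ_{X×Y}| = 16.
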